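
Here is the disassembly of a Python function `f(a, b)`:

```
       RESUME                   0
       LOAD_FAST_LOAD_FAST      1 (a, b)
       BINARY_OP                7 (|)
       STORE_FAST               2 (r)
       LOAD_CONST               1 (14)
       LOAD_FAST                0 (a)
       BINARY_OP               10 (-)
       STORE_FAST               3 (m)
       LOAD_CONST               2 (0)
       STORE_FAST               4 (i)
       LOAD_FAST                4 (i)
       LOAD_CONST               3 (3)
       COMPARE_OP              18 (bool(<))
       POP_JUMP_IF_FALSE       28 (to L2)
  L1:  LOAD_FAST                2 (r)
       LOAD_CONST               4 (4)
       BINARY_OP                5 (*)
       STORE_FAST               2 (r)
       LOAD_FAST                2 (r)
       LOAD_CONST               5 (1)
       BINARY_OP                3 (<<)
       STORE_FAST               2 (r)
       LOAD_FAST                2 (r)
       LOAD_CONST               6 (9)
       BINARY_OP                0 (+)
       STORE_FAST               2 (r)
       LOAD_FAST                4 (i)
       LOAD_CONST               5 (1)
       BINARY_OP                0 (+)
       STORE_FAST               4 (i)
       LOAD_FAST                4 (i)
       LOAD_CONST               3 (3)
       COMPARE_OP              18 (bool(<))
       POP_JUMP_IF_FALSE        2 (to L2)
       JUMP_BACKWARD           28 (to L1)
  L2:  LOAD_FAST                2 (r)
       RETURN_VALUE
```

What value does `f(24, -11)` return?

-879

LOAD_FAST_LOAD_FAST a,b → push 24,-11
BINARY_OP | → 24 | -11 = -3
STORE_FAST r → r=-3
LOAD_CONST → push 14
LOAD_FAST a → push 24
BINARY_OP - → 14 - 24 = -10
STORE_FAST m → m=-10
LOAD_CONST → push 0
STORE_FAST i → i=0
LOAD_FAST i → push 0
LOAD_CONST → push 3
COMPARE_OP bool(<) → 0 vs 3 = True
POP_JUMP_IF_FALSE → pop True; no jump
LOAD_FAST r → push -3
LOAD_CONST → push 4
BINARY_OP * → -3 * 4 = -12
STORE_FAST r → r=-12
LOAD_FAST r → push -12
LOAD_CONST → push 1
BINARY_OP << → -12 << 1 = -24
STORE_FAST r → r=-24
LOAD_FAST r → push -24
LOAD_CONST → push 9
BINARY_OP + → -24 + 9 = -15
STORE_FAST r → r=-15
LOAD_FAST i → push 0
LOAD_CONST → push 1
BINARY_OP + → 0 + 1 = 1
STORE_FAST i → i=1
LOAD_FAST i → push 1
LOAD_CONST → push 3
COMPARE_OP bool(<) → 1 vs 3 = True
POP_JUMP_IF_FALSE → pop True; no jump
LOAD_FAST r → push -15
LOAD_CONST → push 4
BINARY_OP * → -15 * 4 = -60
STORE_FAST r → r=-60
LOAD_FAST r → push -60
LOAD_CONST → push 1
BINARY_OP << → -60 << 1 = -120
STORE_FAST r → r=-120
LOAD_FAST r → push -120
LOAD_CONST → push 9
BINARY_OP + → -120 + 9 = -111
STORE_FAST r → r=-111
LOAD_FAST i → push 1
LOAD_CONST → push 1
BINARY_OP + → 1 + 1 = 2
STORE_FAST i → i=2
LOAD_FAST i → push 2
LOAD_CONST → push 3
COMPARE_OP bool(<) → 2 vs 3 = True
POP_JUMP_IF_FALSE → pop True; no jump
LOAD_FAST r → push -111
LOAD_CONST → push 4
BINARY_OP * → -111 * 4 = -444
STORE_FAST r → r=-444
LOAD_FAST r → push -444
LOAD_CONST → push 1
BINARY_OP << → -444 << 1 = -888
STORE_FAST r → r=-888
LOAD_FAST r → push -888
LOAD_CONST → push 9
BINARY_OP + → -888 + 9 = -879
STORE_FAST r → r=-879
LOAD_FAST i → push 2
LOAD_CONST → push 1
BINARY_OP + → 2 + 1 = 3
STORE_FAST i → i=3
LOAD_FAST i → push 3
LOAD_CONST → push 3
COMPARE_OP bool(<) → 3 vs 3 = False
POP_JUMP_IF_FALSE → pop False; jump
LOAD_FAST r → push -879
RETURN_VALUE → return -879.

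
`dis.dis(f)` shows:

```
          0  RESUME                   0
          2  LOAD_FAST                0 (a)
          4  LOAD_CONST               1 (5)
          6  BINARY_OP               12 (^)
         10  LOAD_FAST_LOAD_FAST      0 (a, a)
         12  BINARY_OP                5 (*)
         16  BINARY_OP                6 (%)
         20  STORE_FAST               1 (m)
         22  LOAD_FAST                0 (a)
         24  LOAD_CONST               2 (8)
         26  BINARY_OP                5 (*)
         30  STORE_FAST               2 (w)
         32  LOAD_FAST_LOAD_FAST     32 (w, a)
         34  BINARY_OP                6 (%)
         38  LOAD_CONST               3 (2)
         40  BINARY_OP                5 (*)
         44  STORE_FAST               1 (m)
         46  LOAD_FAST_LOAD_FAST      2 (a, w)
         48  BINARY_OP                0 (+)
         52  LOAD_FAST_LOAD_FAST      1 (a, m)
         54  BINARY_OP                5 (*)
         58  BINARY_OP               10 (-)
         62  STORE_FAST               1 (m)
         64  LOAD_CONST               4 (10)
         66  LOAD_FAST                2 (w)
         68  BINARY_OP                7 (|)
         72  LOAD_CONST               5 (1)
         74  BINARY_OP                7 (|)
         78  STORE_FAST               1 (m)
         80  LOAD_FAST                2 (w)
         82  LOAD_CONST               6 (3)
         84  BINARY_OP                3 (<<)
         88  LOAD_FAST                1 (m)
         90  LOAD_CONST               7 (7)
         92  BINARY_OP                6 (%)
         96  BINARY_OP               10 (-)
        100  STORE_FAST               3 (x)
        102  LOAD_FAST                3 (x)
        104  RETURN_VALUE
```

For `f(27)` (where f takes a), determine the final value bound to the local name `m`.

LOAD_FAST a → push 27. Stack: [27]
LOAD_CONST → push 5. Stack: [27, 5]
BINARY_OP ^ → 27 ^ 5 = 30. Stack: [30]
LOAD_FAST_LOAD_FAST a,a → push 27,27. Stack: [30, 27, 27]
BINARY_OP * → 27 * 27 = 729. Stack: [30, 729]
BINARY_OP % → 30 % 729 = 30. Stack: [30]
STORE_FAST m → m=30. Stack: []
LOAD_FAST a → push 27. Stack: [27]
LOAD_CONST → push 8. Stack: [27, 8]
BINARY_OP * → 27 * 8 = 216. Stack: [216]
STORE_FAST w → w=216. Stack: []
LOAD_FAST_LOAD_FAST w,a → push 216,27. Stack: [216, 27]
BINARY_OP % → 216 % 27 = 0. Stack: [0]
LOAD_CONST → push 2. Stack: [0, 2]
BINARY_OP * → 0 * 2 = 0. Stack: [0]
STORE_FAST m → m=0. Stack: []
LOAD_FAST_LOAD_FAST a,w → push 27,216. Stack: [27, 216]
BINARY_OP + → 27 + 216 = 243. Stack: [243]
LOAD_FAST_LOAD_FAST a,m → push 27,0. Stack: [243, 27, 0]
BINARY_OP * → 27 * 0 = 0. Stack: [243, 0]
BINARY_OP - → 243 - 0 = 243. Stack: [243]
STORE_FAST m → m=243. Stack: []
LOAD_CONST → push 10. Stack: [10]
LOAD_FAST w → push 216. Stack: [10, 216]
BINARY_OP | → 10 | 216 = 218. Stack: [218]
LOAD_CONST → push 1. Stack: [218, 1]
BINARY_OP | → 218 | 1 = 219. Stack: [219]
STORE_FAST m → m=219. Stack: []
LOAD_FAST w → push 216. Stack: [216]
LOAD_CONST → push 3. Stack: [216, 3]
BINARY_OP << → 216 << 3 = 1728. Stack: [1728]
LOAD_FAST m → push 219. Stack: [1728, 219]
LOAD_CONST → push 7. Stack: [1728, 219, 7]
BINARY_OP % → 219 % 7 = 2. Stack: [1728, 2]
BINARY_OP - → 1728 - 2 = 1726. Stack: [1726]
STORE_FAST x → x=1726. Stack: []
LOAD_FAST x → push 1726. Stack: [1726]
RETURN_VALUE → return 1726.

219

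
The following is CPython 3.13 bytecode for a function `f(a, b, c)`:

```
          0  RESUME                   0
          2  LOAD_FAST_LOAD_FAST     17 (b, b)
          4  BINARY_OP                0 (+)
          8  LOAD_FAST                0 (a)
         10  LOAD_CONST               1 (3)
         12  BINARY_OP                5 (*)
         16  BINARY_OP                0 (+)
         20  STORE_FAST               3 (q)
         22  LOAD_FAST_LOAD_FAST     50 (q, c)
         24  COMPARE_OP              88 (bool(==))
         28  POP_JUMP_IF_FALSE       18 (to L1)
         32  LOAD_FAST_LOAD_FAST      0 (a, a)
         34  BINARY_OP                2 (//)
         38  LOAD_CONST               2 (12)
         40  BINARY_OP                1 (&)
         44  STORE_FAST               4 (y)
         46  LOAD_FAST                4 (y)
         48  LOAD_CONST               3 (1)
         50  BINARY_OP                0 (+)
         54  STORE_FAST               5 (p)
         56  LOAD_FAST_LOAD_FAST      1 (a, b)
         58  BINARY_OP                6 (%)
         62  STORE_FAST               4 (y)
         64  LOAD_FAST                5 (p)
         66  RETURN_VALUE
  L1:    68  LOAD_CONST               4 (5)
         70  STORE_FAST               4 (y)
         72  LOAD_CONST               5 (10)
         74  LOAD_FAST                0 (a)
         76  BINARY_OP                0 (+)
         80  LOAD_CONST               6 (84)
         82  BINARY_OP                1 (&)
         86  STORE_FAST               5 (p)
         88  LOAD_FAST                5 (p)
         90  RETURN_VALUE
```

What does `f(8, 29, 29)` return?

LOAD_FAST_LOAD_FAST b,b → push 29,29. Stack: [29, 29]
BINARY_OP + → 29 + 29 = 58. Stack: [58]
LOAD_FAST a → push 8. Stack: [58, 8]
LOAD_CONST → push 3. Stack: [58, 8, 3]
BINARY_OP * → 8 * 3 = 24. Stack: [58, 24]
BINARY_OP + → 58 + 24 = 82. Stack: [82]
STORE_FAST q → q=82. Stack: []
LOAD_FAST_LOAD_FAST q,c → push 82,29. Stack: [82, 29]
COMPARE_OP bool(==) → 82 vs 29 = False. Stack: [False]
POP_JUMP_IF_FALSE → pop False; jump. Stack: []
LOAD_CONST → push 5. Stack: [5]
STORE_FAST y → y=5. Stack: []
LOAD_CONST → push 10. Stack: [10]
LOAD_FAST a → push 8. Stack: [10, 8]
BINARY_OP + → 10 + 8 = 18. Stack: [18]
LOAD_CONST → push 84. Stack: [18, 84]
BINARY_OP & → 18 & 84 = 16. Stack: [16]
STORE_FAST p → p=16. Stack: []
LOAD_FAST p → push 16. Stack: [16]
RETURN_VALUE → return 16.

16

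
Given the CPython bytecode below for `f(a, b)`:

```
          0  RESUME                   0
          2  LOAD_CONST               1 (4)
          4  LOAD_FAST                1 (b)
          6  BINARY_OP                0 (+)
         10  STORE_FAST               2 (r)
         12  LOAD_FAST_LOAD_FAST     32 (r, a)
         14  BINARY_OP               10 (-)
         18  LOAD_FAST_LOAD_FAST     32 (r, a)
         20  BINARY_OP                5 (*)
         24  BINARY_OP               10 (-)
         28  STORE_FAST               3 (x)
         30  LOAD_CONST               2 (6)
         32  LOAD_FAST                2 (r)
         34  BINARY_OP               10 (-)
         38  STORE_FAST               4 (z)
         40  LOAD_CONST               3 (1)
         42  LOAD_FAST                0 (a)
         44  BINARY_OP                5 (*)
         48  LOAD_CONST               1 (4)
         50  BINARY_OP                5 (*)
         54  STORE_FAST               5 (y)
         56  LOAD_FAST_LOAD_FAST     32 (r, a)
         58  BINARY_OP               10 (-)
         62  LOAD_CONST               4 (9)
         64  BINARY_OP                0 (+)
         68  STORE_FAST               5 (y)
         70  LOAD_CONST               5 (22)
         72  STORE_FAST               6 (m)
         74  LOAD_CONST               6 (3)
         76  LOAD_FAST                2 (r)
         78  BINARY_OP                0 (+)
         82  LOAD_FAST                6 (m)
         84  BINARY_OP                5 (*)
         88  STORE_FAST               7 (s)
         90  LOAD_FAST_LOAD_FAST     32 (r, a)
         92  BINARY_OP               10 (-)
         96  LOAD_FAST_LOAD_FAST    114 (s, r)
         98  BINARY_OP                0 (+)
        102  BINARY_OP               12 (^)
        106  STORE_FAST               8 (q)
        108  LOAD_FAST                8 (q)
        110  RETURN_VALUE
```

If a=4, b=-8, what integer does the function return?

30

LOAD_CONST → push 4. Stack: [4]
LOAD_FAST b → push -8. Stack: [4, -8]
BINARY_OP + → 4 + -8 = -4. Stack: [-4]
STORE_FAST r → r=-4. Stack: []
LOAD_FAST_LOAD_FAST r,a → push -4,4. Stack: [-4, 4]
BINARY_OP - → -4 - 4 = -8. Stack: [-8]
LOAD_FAST_LOAD_FAST r,a → push -4,4. Stack: [-8, -4, 4]
BINARY_OP * → -4 * 4 = -16. Stack: [-8, -16]
BINARY_OP - → -8 - -16 = 8. Stack: [8]
STORE_FAST x → x=8. Stack: []
LOAD_CONST → push 6. Stack: [6]
LOAD_FAST r → push -4. Stack: [6, -4]
BINARY_OP - → 6 - -4 = 10. Stack: [10]
STORE_FAST z → z=10. Stack: []
LOAD_CONST → push 1. Stack: [1]
LOAD_FAST a → push 4. Stack: [1, 4]
BINARY_OP * → 1 * 4 = 4. Stack: [4]
LOAD_CONST → push 4. Stack: [4, 4]
BINARY_OP * → 4 * 4 = 16. Stack: [16]
STORE_FAST y → y=16. Stack: []
LOAD_FAST_LOAD_FAST r,a → push -4,4. Stack: [-4, 4]
BINARY_OP - → -4 - 4 = -8. Stack: [-8]
LOAD_CONST → push 9. Stack: [-8, 9]
BINARY_OP + → -8 + 9 = 1. Stack: [1]
STORE_FAST y → y=1. Stack: []
LOAD_CONST → push 22. Stack: [22]
STORE_FAST m → m=22. Stack: []
LOAD_CONST → push 3. Stack: [3]
LOAD_FAST r → push -4. Stack: [3, -4]
BINARY_OP + → 3 + -4 = -1. Stack: [-1]
LOAD_FAST m → push 22. Stack: [-1, 22]
BINARY_OP * → -1 * 22 = -22. Stack: [-22]
STORE_FAST s → s=-22. Stack: []
LOAD_FAST_LOAD_FAST r,a → push -4,4. Stack: [-4, 4]
BINARY_OP - → -4 - 4 = -8. Stack: [-8]
LOAD_FAST_LOAD_FAST s,r → push -22,-4. Stack: [-8, -22, -4]
BINARY_OP + → -22 + -4 = -26. Stack: [-8, -26]
BINARY_OP ^ → -8 ^ -26 = 30. Stack: [30]
STORE_FAST q → q=30. Stack: []
LOAD_FAST q → push 30. Stack: [30]
RETURN_VALUE → return 30.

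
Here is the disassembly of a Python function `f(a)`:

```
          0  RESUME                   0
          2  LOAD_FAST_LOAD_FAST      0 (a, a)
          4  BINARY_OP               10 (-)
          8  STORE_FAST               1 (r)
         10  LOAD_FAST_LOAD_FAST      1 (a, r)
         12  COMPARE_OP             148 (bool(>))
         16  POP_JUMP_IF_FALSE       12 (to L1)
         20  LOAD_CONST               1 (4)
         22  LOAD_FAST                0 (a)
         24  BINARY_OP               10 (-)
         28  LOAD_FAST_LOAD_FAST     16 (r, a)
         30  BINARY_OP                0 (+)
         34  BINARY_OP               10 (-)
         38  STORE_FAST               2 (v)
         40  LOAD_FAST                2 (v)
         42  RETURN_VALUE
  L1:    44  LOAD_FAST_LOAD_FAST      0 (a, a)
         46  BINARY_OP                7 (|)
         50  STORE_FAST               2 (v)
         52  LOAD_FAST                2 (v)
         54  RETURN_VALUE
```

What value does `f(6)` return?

-8

LOAD_FAST_LOAD_FAST a,a → push 6,6. Stack: [6, 6]
BINARY_OP - → 6 - 6 = 0. Stack: [0]
STORE_FAST r → r=0. Stack: []
LOAD_FAST_LOAD_FAST a,r → push 6,0. Stack: [6, 0]
COMPARE_OP bool(>) → 6 vs 0 = True. Stack: [True]
POP_JUMP_IF_FALSE → pop True; no jump. Stack: []
LOAD_CONST → push 4. Stack: [4]
LOAD_FAST a → push 6. Stack: [4, 6]
BINARY_OP - → 4 - 6 = -2. Stack: [-2]
LOAD_FAST_LOAD_FAST r,a → push 0,6. Stack: [-2, 0, 6]
BINARY_OP + → 0 + 6 = 6. Stack: [-2, 6]
BINARY_OP - → -2 - 6 = -8. Stack: [-8]
STORE_FAST v → v=-8. Stack: []
LOAD_FAST v → push -8. Stack: [-8]
RETURN_VALUE → return -8.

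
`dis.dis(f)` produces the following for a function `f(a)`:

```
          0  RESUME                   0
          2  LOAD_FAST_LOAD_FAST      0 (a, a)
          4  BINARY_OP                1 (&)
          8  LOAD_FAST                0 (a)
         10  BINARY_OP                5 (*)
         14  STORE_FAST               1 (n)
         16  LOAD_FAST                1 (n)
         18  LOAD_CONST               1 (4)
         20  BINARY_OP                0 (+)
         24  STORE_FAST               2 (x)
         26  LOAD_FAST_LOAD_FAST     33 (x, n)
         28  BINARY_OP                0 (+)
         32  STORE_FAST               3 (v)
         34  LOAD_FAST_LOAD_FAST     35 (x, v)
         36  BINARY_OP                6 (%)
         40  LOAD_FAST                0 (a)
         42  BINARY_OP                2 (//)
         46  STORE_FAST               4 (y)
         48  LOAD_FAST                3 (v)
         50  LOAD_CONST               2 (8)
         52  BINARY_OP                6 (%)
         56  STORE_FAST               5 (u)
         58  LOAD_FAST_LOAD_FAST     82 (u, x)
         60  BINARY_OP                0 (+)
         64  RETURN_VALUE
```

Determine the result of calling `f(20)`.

LOAD_FAST_LOAD_FAST a,a → push 20,20. Stack: [20, 20]
BINARY_OP & → 20 & 20 = 20. Stack: [20]
LOAD_FAST a → push 20. Stack: [20, 20]
BINARY_OP * → 20 * 20 = 400. Stack: [400]
STORE_FAST n → n=400. Stack: []
LOAD_FAST n → push 400. Stack: [400]
LOAD_CONST → push 4. Stack: [400, 4]
BINARY_OP + → 400 + 4 = 404. Stack: [404]
STORE_FAST x → x=404. Stack: []
LOAD_FAST_LOAD_FAST x,n → push 404,400. Stack: [404, 400]
BINARY_OP + → 404 + 400 = 804. Stack: [804]
STORE_FAST v → v=804. Stack: []
LOAD_FAST_LOAD_FAST x,v → push 404,804. Stack: [404, 804]
BINARY_OP % → 404 % 804 = 404. Stack: [404]
LOAD_FAST a → push 20. Stack: [404, 20]
BINARY_OP // → 404 // 20 = 20. Stack: [20]
STORE_FAST y → y=20. Stack: []
LOAD_FAST v → push 804. Stack: [804]
LOAD_CONST → push 8. Stack: [804, 8]
BINARY_OP % → 804 % 8 = 4. Stack: [4]
STORE_FAST u → u=4. Stack: []
LOAD_FAST_LOAD_FAST u,x → push 4,404. Stack: [4, 404]
BINARY_OP + → 4 + 404 = 408. Stack: [408]
RETURN_VALUE → return 408.

408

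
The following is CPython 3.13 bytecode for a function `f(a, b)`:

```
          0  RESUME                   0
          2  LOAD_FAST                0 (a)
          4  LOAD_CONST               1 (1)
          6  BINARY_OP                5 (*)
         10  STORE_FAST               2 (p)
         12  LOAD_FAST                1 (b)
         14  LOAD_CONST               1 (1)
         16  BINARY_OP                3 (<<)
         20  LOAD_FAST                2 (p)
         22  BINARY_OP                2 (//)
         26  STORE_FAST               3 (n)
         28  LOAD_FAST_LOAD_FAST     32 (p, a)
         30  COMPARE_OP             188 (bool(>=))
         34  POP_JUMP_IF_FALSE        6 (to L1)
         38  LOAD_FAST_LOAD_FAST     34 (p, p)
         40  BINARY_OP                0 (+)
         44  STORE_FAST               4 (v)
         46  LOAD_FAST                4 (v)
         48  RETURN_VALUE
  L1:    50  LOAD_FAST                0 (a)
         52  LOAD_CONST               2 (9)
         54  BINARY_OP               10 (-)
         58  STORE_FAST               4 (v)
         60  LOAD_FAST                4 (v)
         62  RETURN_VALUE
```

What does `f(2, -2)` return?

4

LOAD_FAST a → push 2. Stack: [2]
LOAD_CONST → push 1. Stack: [2, 1]
BINARY_OP * → 2 * 1 = 2. Stack: [2]
STORE_FAST p → p=2. Stack: []
LOAD_FAST b → push -2. Stack: [-2]
LOAD_CONST → push 1. Stack: [-2, 1]
BINARY_OP << → -2 << 1 = -4. Stack: [-4]
LOAD_FAST p → push 2. Stack: [-4, 2]
BINARY_OP // → -4 // 2 = -2. Stack: [-2]
STORE_FAST n → n=-2. Stack: []
LOAD_FAST_LOAD_FAST p,a → push 2,2. Stack: [2, 2]
COMPARE_OP bool(>=) → 2 vs 2 = True. Stack: [True]
POP_JUMP_IF_FALSE → pop True; no jump. Stack: []
LOAD_FAST_LOAD_FAST p,p → push 2,2. Stack: [2, 2]
BINARY_OP + → 2 + 2 = 4. Stack: [4]
STORE_FAST v → v=4. Stack: []
LOAD_FAST v → push 4. Stack: [4]
RETURN_VALUE → return 4.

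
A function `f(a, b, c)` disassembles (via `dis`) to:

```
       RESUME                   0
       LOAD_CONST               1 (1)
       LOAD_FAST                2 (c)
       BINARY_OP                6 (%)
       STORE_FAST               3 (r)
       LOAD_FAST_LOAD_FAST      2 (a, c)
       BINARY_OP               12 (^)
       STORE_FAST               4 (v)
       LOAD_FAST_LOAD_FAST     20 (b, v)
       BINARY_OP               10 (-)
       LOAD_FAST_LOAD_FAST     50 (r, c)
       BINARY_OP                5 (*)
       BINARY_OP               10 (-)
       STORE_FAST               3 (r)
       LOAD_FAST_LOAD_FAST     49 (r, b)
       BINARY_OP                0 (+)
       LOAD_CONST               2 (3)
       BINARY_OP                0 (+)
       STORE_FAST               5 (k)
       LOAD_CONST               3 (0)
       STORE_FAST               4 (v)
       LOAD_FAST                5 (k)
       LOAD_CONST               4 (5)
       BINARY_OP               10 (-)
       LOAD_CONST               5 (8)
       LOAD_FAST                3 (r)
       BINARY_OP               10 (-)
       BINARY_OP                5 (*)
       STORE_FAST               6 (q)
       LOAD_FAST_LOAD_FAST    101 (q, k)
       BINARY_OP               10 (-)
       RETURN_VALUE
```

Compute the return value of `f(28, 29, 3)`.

LOAD_CONST → push 1. Stack: [1]
LOAD_FAST c → push 3. Stack: [1, 3]
BINARY_OP % → 1 % 3 = 1. Stack: [1]
STORE_FAST r → r=1. Stack: []
LOAD_FAST_LOAD_FAST a,c → push 28,3. Stack: [28, 3]
BINARY_OP ^ → 28 ^ 3 = 31. Stack: [31]
STORE_FAST v → v=31. Stack: []
LOAD_FAST_LOAD_FAST b,v → push 29,31. Stack: [29, 31]
BINARY_OP - → 29 - 31 = -2. Stack: [-2]
LOAD_FAST_LOAD_FAST r,c → push 1,3. Stack: [-2, 1, 3]
BINARY_OP * → 1 * 3 = 3. Stack: [-2, 3]
BINARY_OP - → -2 - 3 = -5. Stack: [-5]
STORE_FAST r → r=-5. Stack: []
LOAD_FAST_LOAD_FAST r,b → push -5,29. Stack: [-5, 29]
BINARY_OP + → -5 + 29 = 24. Stack: [24]
LOAD_CONST → push 3. Stack: [24, 3]
BINARY_OP + → 24 + 3 = 27. Stack: [27]
STORE_FAST k → k=27. Stack: []
LOAD_CONST → push 0. Stack: [0]
STORE_FAST v → v=0. Stack: []
LOAD_FAST k → push 27. Stack: [27]
LOAD_CONST → push 5. Stack: [27, 5]
BINARY_OP - → 27 - 5 = 22. Stack: [22]
LOAD_CONST → push 8. Stack: [22, 8]
LOAD_FAST r → push -5. Stack: [22, 8, -5]
BINARY_OP - → 8 - -5 = 13. Stack: [22, 13]
BINARY_OP * → 22 * 13 = 286. Stack: [286]
STORE_FAST q → q=286. Stack: []
LOAD_FAST_LOAD_FAST q,k → push 286,27. Stack: [286, 27]
BINARY_OP - → 286 - 27 = 259. Stack: [259]
RETURN_VALUE → return 259.

259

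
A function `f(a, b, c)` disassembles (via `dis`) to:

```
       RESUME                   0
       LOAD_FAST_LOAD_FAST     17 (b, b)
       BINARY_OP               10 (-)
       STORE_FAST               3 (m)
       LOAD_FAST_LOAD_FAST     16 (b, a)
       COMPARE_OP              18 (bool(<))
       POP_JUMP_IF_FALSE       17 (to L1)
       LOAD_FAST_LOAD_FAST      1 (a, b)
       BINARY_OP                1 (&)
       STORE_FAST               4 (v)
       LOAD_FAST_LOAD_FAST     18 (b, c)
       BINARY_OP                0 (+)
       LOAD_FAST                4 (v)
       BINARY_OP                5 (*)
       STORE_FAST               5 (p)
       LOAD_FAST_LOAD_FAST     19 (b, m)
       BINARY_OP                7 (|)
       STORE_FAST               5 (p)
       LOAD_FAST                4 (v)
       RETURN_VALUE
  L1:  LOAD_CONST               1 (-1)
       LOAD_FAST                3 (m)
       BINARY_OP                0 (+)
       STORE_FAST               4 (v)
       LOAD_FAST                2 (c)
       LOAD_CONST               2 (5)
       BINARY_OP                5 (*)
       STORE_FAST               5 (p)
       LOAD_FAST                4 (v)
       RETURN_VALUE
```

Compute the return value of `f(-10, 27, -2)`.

LOAD_FAST_LOAD_FAST b,b → push 27,27. Stack: [27, 27]
BINARY_OP - → 27 - 27 = 0. Stack: [0]
STORE_FAST m → m=0. Stack: []
LOAD_FAST_LOAD_FAST b,a → push 27,-10. Stack: [27, -10]
COMPARE_OP bool(<) → 27 vs -10 = False. Stack: [False]
POP_JUMP_IF_FALSE → pop False; jump. Stack: []
LOAD_CONST → push -1. Stack: [-1]
LOAD_FAST m → push 0. Stack: [-1, 0]
BINARY_OP + → -1 + 0 = -1. Stack: [-1]
STORE_FAST v → v=-1. Stack: []
LOAD_FAST c → push -2. Stack: [-2]
LOAD_CONST → push 5. Stack: [-2, 5]
BINARY_OP * → -2 * 5 = -10. Stack: [-10]
STORE_FAST p → p=-10. Stack: []
LOAD_FAST v → push -1. Stack: [-1]
RETURN_VALUE → return -1.

-1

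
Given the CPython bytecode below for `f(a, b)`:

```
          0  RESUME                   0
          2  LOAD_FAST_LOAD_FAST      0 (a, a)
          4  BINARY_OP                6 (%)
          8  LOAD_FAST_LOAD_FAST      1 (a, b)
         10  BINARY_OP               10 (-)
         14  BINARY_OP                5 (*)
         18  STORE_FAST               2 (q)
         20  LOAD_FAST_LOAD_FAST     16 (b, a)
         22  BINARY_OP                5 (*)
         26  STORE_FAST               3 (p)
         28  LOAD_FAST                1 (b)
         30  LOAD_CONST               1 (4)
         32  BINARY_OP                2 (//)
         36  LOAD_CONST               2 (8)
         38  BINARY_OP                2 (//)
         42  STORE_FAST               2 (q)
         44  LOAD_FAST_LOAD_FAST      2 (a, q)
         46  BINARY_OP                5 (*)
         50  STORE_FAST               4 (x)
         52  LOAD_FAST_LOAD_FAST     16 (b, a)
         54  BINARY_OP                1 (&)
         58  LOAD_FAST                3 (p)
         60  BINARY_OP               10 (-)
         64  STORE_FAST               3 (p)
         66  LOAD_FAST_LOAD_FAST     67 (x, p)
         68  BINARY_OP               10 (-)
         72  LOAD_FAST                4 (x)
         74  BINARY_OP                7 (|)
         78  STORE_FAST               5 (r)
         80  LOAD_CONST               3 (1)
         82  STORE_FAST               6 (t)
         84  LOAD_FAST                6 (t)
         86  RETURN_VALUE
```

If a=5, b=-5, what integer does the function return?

LOAD_FAST_LOAD_FAST a,a → push 5,5. Stack: [5, 5]
BINARY_OP % → 5 % 5 = 0. Stack: [0]
LOAD_FAST_LOAD_FAST a,b → push 5,-5. Stack: [0, 5, -5]
BINARY_OP - → 5 - -5 = 10. Stack: [0, 10]
BINARY_OP * → 0 * 10 = 0. Stack: [0]
STORE_FAST q → q=0. Stack: []
LOAD_FAST_LOAD_FAST b,a → push -5,5. Stack: [-5, 5]
BINARY_OP * → -5 * 5 = -25. Stack: [-25]
STORE_FAST p → p=-25. Stack: []
LOAD_FAST b → push -5. Stack: [-5]
LOAD_CONST → push 4. Stack: [-5, 4]
BINARY_OP // → -5 // 4 = -2. Stack: [-2]
LOAD_CONST → push 8. Stack: [-2, 8]
BINARY_OP // → -2 // 8 = -1. Stack: [-1]
STORE_FAST q → q=-1. Stack: []
LOAD_FAST_LOAD_FAST a,q → push 5,-1. Stack: [5, -1]
BINARY_OP * → 5 * -1 = -5. Stack: [-5]
STORE_FAST x → x=-5. Stack: []
LOAD_FAST_LOAD_FAST b,a → push -5,5. Stack: [-5, 5]
BINARY_OP & → -5 & 5 = 1. Stack: [1]
LOAD_FAST p → push -25. Stack: [1, -25]
BINARY_OP - → 1 - -25 = 26. Stack: [26]
STORE_FAST p → p=26. Stack: []
LOAD_FAST_LOAD_FAST x,p → push -5,26. Stack: [-5, 26]
BINARY_OP - → -5 - 26 = -31. Stack: [-31]
LOAD_FAST x → push -5. Stack: [-31, -5]
BINARY_OP | → -31 | -5 = -5. Stack: [-5]
STORE_FAST r → r=-5. Stack: []
LOAD_CONST → push 1. Stack: [1]
STORE_FAST t → t=1. Stack: []
LOAD_FAST t → push 1. Stack: [1]
RETURN_VALUE → return 1.

1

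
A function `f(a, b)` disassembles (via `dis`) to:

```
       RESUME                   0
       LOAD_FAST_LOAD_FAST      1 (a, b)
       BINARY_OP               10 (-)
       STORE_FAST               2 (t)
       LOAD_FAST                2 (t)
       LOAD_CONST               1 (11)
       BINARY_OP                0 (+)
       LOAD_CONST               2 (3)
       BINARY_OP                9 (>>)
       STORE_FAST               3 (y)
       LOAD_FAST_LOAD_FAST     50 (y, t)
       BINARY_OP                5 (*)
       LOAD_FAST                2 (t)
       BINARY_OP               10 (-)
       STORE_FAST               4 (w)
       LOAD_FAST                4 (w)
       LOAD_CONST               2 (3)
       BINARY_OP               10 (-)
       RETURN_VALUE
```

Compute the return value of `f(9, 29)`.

LOAD_FAST_LOAD_FAST a,b → push 9,29. Stack: [9, 29]
BINARY_OP - → 9 - 29 = -20. Stack: [-20]
STORE_FAST t → t=-20. Stack: []
LOAD_FAST t → push -20. Stack: [-20]
LOAD_CONST → push 11. Stack: [-20, 11]
BINARY_OP + → -20 + 11 = -9. Stack: [-9]
LOAD_CONST → push 3. Stack: [-9, 3]
BINARY_OP >> → -9 >> 3 = -2. Stack: [-2]
STORE_FAST y → y=-2. Stack: []
LOAD_FAST_LOAD_FAST y,t → push -2,-20. Stack: [-2, -20]
BINARY_OP * → -2 * -20 = 40. Stack: [40]
LOAD_FAST t → push -20. Stack: [40, -20]
BINARY_OP - → 40 - -20 = 60. Stack: [60]
STORE_FAST w → w=60. Stack: []
LOAD_FAST w → push 60. Stack: [60]
LOAD_CONST → push 3. Stack: [60, 3]
BINARY_OP - → 60 - 3 = 57. Stack: [57]
RETURN_VALUE → return 57.

57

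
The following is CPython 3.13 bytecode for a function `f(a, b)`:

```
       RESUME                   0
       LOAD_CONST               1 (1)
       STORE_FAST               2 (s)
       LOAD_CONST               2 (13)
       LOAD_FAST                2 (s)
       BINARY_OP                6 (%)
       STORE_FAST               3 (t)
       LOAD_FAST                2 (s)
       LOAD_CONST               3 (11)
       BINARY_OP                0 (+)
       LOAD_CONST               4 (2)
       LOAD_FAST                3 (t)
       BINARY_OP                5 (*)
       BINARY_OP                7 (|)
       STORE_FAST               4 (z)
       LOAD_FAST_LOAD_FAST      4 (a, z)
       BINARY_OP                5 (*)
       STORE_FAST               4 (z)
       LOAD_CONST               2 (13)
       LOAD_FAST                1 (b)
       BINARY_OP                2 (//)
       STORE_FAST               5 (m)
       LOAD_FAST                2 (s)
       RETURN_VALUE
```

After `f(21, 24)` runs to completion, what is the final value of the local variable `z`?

252

LOAD_CONST → push 1. Stack: [1]
STORE_FAST s → s=1. Stack: []
LOAD_CONST → push 13. Stack: [13]
LOAD_FAST s → push 1. Stack: [13, 1]
BINARY_OP % → 13 % 1 = 0. Stack: [0]
STORE_FAST t → t=0. Stack: []
LOAD_FAST s → push 1. Stack: [1]
LOAD_CONST → push 11. Stack: [1, 11]
BINARY_OP + → 1 + 11 = 12. Stack: [12]
LOAD_CONST → push 2. Stack: [12, 2]
LOAD_FAST t → push 0. Stack: [12, 2, 0]
BINARY_OP * → 2 * 0 = 0. Stack: [12, 0]
BINARY_OP | → 12 | 0 = 12. Stack: [12]
STORE_FAST z → z=12. Stack: []
LOAD_FAST_LOAD_FAST a,z → push 21,12. Stack: [21, 12]
BINARY_OP * → 21 * 12 = 252. Stack: [252]
STORE_FAST z → z=252. Stack: []
LOAD_CONST → push 13. Stack: [13]
LOAD_FAST b → push 24. Stack: [13, 24]
BINARY_OP // → 13 // 24 = 0. Stack: [0]
STORE_FAST m → m=0. Stack: []
LOAD_FAST s → push 1. Stack: [1]
RETURN_VALUE → return 1.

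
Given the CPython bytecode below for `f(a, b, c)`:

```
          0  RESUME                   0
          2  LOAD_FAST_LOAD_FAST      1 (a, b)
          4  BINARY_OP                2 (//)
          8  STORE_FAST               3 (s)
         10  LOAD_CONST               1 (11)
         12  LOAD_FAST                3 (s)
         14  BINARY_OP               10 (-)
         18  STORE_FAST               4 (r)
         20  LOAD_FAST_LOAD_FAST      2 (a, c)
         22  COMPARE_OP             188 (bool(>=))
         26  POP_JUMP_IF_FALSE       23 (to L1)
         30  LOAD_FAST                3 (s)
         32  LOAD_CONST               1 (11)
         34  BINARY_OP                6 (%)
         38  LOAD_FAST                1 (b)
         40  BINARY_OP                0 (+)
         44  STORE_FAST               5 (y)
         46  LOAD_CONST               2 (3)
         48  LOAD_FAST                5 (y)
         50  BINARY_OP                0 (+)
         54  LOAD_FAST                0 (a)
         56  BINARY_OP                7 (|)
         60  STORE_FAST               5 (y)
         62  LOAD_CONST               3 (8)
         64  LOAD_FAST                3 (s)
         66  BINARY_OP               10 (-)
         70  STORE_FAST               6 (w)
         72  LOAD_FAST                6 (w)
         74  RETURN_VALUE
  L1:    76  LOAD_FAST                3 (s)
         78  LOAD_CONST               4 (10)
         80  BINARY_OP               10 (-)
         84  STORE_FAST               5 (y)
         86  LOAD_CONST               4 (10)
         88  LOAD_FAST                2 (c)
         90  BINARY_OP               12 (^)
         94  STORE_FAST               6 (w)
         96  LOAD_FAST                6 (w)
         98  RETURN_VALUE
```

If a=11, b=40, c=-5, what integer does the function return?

LOAD_FAST_LOAD_FAST a,b → push 11,40. Stack: [11, 40]
BINARY_OP // → 11 // 40 = 0. Stack: [0]
STORE_FAST s → s=0. Stack: []
LOAD_CONST → push 11. Stack: [11]
LOAD_FAST s → push 0. Stack: [11, 0]
BINARY_OP - → 11 - 0 = 11. Stack: [11]
STORE_FAST r → r=11. Stack: []
LOAD_FAST_LOAD_FAST a,c → push 11,-5. Stack: [11, -5]
COMPARE_OP bool(>=) → 11 vs -5 = True. Stack: [True]
POP_JUMP_IF_FALSE → pop True; no jump. Stack: []
LOAD_FAST s → push 0. Stack: [0]
LOAD_CONST → push 11. Stack: [0, 11]
BINARY_OP % → 0 % 11 = 0. Stack: [0]
LOAD_FAST b → push 40. Stack: [0, 40]
BINARY_OP + → 0 + 40 = 40. Stack: [40]
STORE_FAST y → y=40. Stack: []
LOAD_CONST → push 3. Stack: [3]
LOAD_FAST y → push 40. Stack: [3, 40]
BINARY_OP + → 3 + 40 = 43. Stack: [43]
LOAD_FAST a → push 11. Stack: [43, 11]
BINARY_OP | → 43 | 11 = 43. Stack: [43]
STORE_FAST y → y=43. Stack: []
LOAD_CONST → push 8. Stack: [8]
LOAD_FAST s → push 0. Stack: [8, 0]
BINARY_OP - → 8 - 0 = 8. Stack: [8]
STORE_FAST w → w=8. Stack: []
LOAD_FAST w → push 8. Stack: [8]
RETURN_VALUE → return 8.

8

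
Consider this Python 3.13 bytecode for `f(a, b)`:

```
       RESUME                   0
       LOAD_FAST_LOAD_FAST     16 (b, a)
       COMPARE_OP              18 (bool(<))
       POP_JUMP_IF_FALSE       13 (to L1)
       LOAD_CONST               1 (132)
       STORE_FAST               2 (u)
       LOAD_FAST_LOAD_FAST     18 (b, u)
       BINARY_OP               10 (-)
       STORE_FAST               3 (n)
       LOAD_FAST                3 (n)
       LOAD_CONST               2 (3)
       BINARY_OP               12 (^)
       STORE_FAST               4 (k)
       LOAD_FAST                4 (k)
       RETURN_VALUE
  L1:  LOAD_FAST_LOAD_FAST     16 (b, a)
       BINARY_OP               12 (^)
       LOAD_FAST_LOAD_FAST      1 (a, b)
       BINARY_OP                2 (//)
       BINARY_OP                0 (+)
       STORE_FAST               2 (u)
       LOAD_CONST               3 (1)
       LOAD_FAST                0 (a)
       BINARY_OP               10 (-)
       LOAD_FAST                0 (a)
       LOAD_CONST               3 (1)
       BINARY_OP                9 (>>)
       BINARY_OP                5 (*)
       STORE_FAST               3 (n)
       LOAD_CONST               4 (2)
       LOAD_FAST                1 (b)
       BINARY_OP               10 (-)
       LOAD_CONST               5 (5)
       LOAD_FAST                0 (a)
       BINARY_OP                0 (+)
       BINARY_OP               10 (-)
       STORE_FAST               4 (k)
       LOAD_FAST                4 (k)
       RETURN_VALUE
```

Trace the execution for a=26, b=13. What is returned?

LOAD_FAST_LOAD_FAST b,a → push 13,26. Stack: [13, 26]
COMPARE_OP bool(<) → 13 vs 26 = True. Stack: [True]
POP_JUMP_IF_FALSE → pop True; no jump. Stack: []
LOAD_CONST → push 132. Stack: [132]
STORE_FAST u → u=132. Stack: []
LOAD_FAST_LOAD_FAST b,u → push 13,132. Stack: [13, 132]
BINARY_OP - → 13 - 132 = -119. Stack: [-119]
STORE_FAST n → n=-119. Stack: []
LOAD_FAST n → push -119. Stack: [-119]
LOAD_CONST → push 3. Stack: [-119, 3]
BINARY_OP ^ → -119 ^ 3 = -118. Stack: [-118]
STORE_FAST k → k=-118. Stack: []
LOAD_FAST k → push -118. Stack: [-118]
RETURN_VALUE → return -118.

-118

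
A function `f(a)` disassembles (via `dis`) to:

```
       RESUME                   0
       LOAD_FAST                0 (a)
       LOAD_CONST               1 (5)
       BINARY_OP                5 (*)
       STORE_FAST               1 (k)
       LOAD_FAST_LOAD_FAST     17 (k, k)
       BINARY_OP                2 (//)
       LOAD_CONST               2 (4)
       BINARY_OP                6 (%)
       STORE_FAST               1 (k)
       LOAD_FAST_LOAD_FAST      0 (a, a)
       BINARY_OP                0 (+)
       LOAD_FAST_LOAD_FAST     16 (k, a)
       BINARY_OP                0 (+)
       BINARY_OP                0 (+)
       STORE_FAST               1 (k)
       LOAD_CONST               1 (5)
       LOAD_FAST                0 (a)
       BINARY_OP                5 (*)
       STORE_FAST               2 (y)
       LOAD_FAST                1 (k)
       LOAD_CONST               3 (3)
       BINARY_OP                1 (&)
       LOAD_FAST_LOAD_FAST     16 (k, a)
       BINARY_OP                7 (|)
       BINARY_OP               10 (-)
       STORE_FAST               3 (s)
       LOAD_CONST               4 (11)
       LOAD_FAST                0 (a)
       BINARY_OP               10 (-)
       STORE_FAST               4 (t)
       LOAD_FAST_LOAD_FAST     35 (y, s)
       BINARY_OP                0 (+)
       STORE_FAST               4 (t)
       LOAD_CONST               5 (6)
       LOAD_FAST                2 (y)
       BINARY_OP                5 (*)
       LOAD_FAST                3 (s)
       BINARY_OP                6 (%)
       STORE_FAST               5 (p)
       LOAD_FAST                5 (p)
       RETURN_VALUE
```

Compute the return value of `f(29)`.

LOAD_FAST a → push 29. Stack: [29]
LOAD_CONST → push 5. Stack: [29, 5]
BINARY_OP * → 29 * 5 = 145. Stack: [145]
STORE_FAST k → k=145. Stack: []
LOAD_FAST_LOAD_FAST k,k → push 145,145. Stack: [145, 145]
BINARY_OP // → 145 // 145 = 1. Stack: [1]
LOAD_CONST → push 4. Stack: [1, 4]
BINARY_OP % → 1 % 4 = 1. Stack: [1]
STORE_FAST k → k=1. Stack: []
LOAD_FAST_LOAD_FAST a,a → push 29,29. Stack: [29, 29]
BINARY_OP + → 29 + 29 = 58. Stack: [58]
LOAD_FAST_LOAD_FAST k,a → push 1,29. Stack: [58, 1, 29]
BINARY_OP + → 1 + 29 = 30. Stack: [58, 30]
BINARY_OP + → 58 + 30 = 88. Stack: [88]
STORE_FAST k → k=88. Stack: []
LOAD_CONST → push 5. Stack: [5]
LOAD_FAST a → push 29. Stack: [5, 29]
BINARY_OP * → 5 * 29 = 145. Stack: [145]
STORE_FAST y → y=145. Stack: []
LOAD_FAST k → push 88. Stack: [88]
LOAD_CONST → push 3. Stack: [88, 3]
BINARY_OP & → 88 & 3 = 0. Stack: [0]
LOAD_FAST_LOAD_FAST k,a → push 88,29. Stack: [0, 88, 29]
BINARY_OP | → 88 | 29 = 93. Stack: [0, 93]
BINARY_OP - → 0 - 93 = -93. Stack: [-93]
STORE_FAST s → s=-93. Stack: []
LOAD_CONST → push 11. Stack: [11]
LOAD_FAST a → push 29. Stack: [11, 29]
BINARY_OP - → 11 - 29 = -18. Stack: [-18]
STORE_FAST t → t=-18. Stack: []
LOAD_FAST_LOAD_FAST y,s → push 145,-93. Stack: [145, -93]
BINARY_OP + → 145 + -93 = 52. Stack: [52]
STORE_FAST t → t=52. Stack: []
LOAD_CONST → push 6. Stack: [6]
LOAD_FAST y → push 145. Stack: [6, 145]
BINARY_OP * → 6 * 145 = 870. Stack: [870]
LOAD_FAST s → push -93. Stack: [870, -93]
BINARY_OP % → 870 % -93 = -60. Stack: [-60]
STORE_FAST p → p=-60. Stack: []
LOAD_FAST p → push -60. Stack: [-60]
RETURN_VALUE → return -60.

-60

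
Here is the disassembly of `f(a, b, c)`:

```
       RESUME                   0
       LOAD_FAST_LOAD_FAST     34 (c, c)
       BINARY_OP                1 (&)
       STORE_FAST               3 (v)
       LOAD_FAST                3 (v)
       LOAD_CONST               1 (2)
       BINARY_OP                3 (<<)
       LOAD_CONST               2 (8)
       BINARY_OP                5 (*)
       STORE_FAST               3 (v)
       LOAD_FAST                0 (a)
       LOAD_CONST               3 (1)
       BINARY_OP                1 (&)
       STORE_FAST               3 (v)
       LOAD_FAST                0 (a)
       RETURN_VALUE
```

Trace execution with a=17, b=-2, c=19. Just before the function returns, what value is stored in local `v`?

1

LOAD_FAST_LOAD_FAST c,c → push 19,19. Stack: [19, 19]
BINARY_OP & → 19 & 19 = 19. Stack: [19]
STORE_FAST v → v=19. Stack: []
LOAD_FAST v → push 19. Stack: [19]
LOAD_CONST → push 2. Stack: [19, 2]
BINARY_OP << → 19 << 2 = 76. Stack: [76]
LOAD_CONST → push 8. Stack: [76, 8]
BINARY_OP * → 76 * 8 = 608. Stack: [608]
STORE_FAST v → v=608. Stack: []
LOAD_FAST a → push 17. Stack: [17]
LOAD_CONST → push 1. Stack: [17, 1]
BINARY_OP & → 17 & 1 = 1. Stack: [1]
STORE_FAST v → v=1. Stack: []
LOAD_FAST a → push 17. Stack: [17]
RETURN_VALUE → return 17.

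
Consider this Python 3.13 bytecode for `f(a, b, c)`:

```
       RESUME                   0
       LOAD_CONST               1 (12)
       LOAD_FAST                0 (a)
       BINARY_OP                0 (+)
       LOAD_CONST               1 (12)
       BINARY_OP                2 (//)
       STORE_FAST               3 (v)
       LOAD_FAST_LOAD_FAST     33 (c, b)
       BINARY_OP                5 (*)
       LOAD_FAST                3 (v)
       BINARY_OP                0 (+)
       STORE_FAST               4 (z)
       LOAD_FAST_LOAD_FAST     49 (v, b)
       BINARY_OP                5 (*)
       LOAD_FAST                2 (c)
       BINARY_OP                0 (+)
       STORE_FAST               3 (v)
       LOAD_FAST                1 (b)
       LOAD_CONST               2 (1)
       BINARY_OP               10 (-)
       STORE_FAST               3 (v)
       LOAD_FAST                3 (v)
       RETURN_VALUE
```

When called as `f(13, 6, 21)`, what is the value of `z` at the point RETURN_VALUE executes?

LOAD_CONST → push 12. Stack: [12]
LOAD_FAST a → push 13. Stack: [12, 13]
BINARY_OP + → 12 + 13 = 25. Stack: [25]
LOAD_CONST → push 12. Stack: [25, 12]
BINARY_OP // → 25 // 12 = 2. Stack: [2]
STORE_FAST v → v=2. Stack: []
LOAD_FAST_LOAD_FAST c,b → push 21,6. Stack: [21, 6]
BINARY_OP * → 21 * 6 = 126. Stack: [126]
LOAD_FAST v → push 2. Stack: [126, 2]
BINARY_OP + → 126 + 2 = 128. Stack: [128]
STORE_FAST z → z=128. Stack: []
LOAD_FAST_LOAD_FAST v,b → push 2,6. Stack: [2, 6]
BINARY_OP * → 2 * 6 = 12. Stack: [12]
LOAD_FAST c → push 21. Stack: [12, 21]
BINARY_OP + → 12 + 21 = 33. Stack: [33]
STORE_FAST v → v=33. Stack: []
LOAD_FAST b → push 6. Stack: [6]
LOAD_CONST → push 1. Stack: [6, 1]
BINARY_OP - → 6 - 1 = 5. Stack: [5]
STORE_FAST v → v=5. Stack: []
LOAD_FAST v → push 5. Stack: [5]
RETURN_VALUE → return 5.

128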